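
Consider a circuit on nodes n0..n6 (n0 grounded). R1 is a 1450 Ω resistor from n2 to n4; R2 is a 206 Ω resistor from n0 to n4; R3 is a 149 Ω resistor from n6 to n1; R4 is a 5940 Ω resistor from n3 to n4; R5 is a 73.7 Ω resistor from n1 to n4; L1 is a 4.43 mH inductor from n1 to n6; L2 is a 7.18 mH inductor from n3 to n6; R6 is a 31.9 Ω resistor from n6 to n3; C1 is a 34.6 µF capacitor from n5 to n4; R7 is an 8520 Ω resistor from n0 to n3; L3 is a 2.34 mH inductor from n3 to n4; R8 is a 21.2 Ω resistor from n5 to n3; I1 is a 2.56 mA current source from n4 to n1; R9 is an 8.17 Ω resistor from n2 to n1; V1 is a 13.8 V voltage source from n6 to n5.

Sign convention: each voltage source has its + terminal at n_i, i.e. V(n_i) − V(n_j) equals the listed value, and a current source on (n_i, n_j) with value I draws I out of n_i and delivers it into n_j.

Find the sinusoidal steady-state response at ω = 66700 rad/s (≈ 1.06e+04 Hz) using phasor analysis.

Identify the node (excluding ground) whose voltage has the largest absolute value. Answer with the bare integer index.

Element admittances at ω=66700 rad/s:
  Y(R1) = 0.0006897+0.000j S between n2,n4
  Y(R2) = 0.004854+0.000j S between n0,n4
  Y(R3) = 0.006711+0.000j S between n6,n1
  Y(R4) = 0.0001684+0.000j S between n3,n4
  Y(R5) = 0.01357+0.000j S between n1,n4
  Y(L1) = 0.000-0.003384j S between n1,n6
  Y(L2) = 0.000-0.002088j S between n3,n6
  Y(R6) = 0.03135+0.000j S between n6,n3
  Y(C1) = 0.000+2.308j S between n5,n4
  Y(R7) = 0.0001174+0.000j S between n0,n3
  Y(L3) = 0.000-0.006407j S between n3,n4
  Y(R8) = 0.04717+0.000j S between n5,n3
  I1: injects 0.00256 A into n1 (from n4)
  Y(R9) = 0.1224+0.000j S between n2,n1
  V1: constraint V(n6)−V(n5) = 13.8
Assemble and solve the 7×7 MNA system:
  V(n1)=4.657-1.455j  V(n2)=4.630-1.447j  V(n3)=5.358+0.2489j  V(n4)=-0.1295-0.006019j  V(n5)=-0.1054+0.02381j  V(n6)=13.69+0.02381j
  i(V1)=-0.3265+0.04513j

6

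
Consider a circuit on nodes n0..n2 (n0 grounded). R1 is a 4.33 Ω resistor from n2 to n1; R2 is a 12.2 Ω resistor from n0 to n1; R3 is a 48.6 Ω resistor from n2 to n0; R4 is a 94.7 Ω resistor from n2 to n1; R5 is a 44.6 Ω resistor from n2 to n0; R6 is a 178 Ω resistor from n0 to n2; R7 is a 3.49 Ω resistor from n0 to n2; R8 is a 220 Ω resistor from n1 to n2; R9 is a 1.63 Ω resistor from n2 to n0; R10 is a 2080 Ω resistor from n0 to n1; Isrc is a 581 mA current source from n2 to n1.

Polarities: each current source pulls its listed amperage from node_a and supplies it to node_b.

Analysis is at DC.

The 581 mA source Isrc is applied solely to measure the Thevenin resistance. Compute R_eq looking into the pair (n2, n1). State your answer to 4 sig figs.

R_eq = 3.106 Ω

Element admittances at DC:
  Y(R1) = 0.2309 S between n2,n1
  Y(R2) = 0.08197 S between n0,n1
  Y(R3) = 0.02058 S between n2,n0
  Y(R4) = 0.01056 S between n2,n1
  Y(R5) = 0.02242 S between n2,n0
  Y(R6) = 0.005618 S between n0,n2
  Y(R7) = 0.2865 S between n0,n2
  Y(R8) = 0.004545 S between n1,n2
  Y(R9) = 0.6135 S between n2,n0
  Y(R10) = 0.0004808 S between n0,n1
  Isrc: injects 0.581 A into n1 (from n2)
Assemble and solve the 2×2 MNA system:
  V(n1)=1.661  V(n2)=-0.1443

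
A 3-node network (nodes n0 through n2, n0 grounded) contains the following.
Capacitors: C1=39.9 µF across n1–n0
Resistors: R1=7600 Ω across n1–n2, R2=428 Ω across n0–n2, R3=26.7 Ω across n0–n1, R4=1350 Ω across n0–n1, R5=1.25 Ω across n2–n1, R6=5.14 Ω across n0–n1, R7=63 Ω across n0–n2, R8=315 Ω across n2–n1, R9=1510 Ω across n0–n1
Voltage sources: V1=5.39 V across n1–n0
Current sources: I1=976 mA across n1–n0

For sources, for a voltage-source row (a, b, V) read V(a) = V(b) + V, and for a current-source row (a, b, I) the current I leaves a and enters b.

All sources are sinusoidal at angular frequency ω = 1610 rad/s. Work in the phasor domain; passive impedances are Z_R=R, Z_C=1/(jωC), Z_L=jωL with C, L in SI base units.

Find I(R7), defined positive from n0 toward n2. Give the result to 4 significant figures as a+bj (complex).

MNA unknowns: 2 node voltages V₁..V_2 plus 1 source current (V1)
C1: Y=0.000+0.06424j on G[1,0]
R1: Y=0.0001316+0.000j on G[1,2]
R2: Y=0.002336+0.000j on G[0,2]
R3: Y=0.03745+0.000j on G[0,1]
R4: Y=0.0007407+0.000j on G[0,1]
R5: Y=0.8000+0.000j on G[2,1]
R6: Y=0.1946+0.000j on G[0,1]
R7: Y=0.01587+0.000j on G[0,2]
R8: Y=0.003175+0.000j on G[2,1]
R9: Y=0.0006623+0.000j on G[0,1]
V1: row V1−V0=5.39, i_V1 at 1,0
I1: z[1]−=0.976, z[0]+=0.976
solve → V1=5.390+0.000j, V2=5.271+0.000j
aux → i_V1=-2.330-0.3462j

-0.08366+0.000j A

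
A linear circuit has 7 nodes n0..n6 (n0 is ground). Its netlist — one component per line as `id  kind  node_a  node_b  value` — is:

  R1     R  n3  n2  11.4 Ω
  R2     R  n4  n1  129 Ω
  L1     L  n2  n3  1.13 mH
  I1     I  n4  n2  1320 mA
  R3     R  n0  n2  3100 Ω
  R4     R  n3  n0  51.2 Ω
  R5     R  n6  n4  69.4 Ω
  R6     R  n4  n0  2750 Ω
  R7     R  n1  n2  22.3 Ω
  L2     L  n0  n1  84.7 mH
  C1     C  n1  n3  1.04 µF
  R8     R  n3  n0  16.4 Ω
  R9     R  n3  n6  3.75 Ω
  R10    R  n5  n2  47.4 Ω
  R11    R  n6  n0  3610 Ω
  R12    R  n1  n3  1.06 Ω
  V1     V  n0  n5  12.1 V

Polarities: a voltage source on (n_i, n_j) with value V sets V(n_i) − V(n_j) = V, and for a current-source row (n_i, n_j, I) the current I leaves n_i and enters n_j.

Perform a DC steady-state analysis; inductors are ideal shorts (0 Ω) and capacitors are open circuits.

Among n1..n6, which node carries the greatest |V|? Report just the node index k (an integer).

Apply KCL at each of the 6 non-ground nodes and solve the resulting linear system.
Node n1: branches {R2, R7, L2, C1, R12} → V_1 = 0.000
Node n2: branches {R1, L1, I1, R3, R7, R10} → V_2 = 0.2166
Node n3: branches {R1, L1, R4, C1, R8, R9, R12} → V_3 = 0.2166
Node n4: branches {R2, I1, R5, R6} → V_4 = -60.45
Node n5: branches {R10, V1} → V_5 = -12.10
Node n6: branches {R5, R9, R11} → V_6 = -2.891
Source currents: i(L1)=1.050, i(L2)=0.2546, i(V1)=-0.2598

4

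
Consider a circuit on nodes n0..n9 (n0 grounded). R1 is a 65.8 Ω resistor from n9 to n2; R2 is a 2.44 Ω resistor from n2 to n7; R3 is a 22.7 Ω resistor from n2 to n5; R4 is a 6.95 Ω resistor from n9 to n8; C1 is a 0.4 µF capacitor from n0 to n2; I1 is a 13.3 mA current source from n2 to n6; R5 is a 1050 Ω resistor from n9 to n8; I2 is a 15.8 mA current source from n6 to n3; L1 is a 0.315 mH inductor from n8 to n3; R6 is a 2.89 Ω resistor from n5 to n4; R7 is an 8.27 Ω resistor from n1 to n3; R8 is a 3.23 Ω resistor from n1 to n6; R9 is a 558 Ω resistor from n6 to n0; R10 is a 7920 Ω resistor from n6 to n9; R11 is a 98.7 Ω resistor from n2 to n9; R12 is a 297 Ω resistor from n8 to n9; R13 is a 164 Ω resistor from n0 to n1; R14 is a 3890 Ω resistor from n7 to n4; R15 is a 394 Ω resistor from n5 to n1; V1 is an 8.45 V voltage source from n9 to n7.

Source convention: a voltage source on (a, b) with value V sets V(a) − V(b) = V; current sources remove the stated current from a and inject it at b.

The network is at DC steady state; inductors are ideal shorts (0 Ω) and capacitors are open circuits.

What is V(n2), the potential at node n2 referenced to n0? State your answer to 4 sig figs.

Element admittances at DC:
  Y(R1) = 0.01520 S between n9,n2
  Y(R2) = 0.4098 S between n2,n7
  Y(R3) = 0.04405 S between n2,n5
  Y(R4) = 0.1439 S between n9,n8
  Y(C1) = 0.000 S between n0,n2
  I1: injects 0.0133 A into n6 (from n2)
  Y(R5) = 0.0009524 S between n9,n8
  I2: injects 0.0158 A into n3 (from n6)
  L1: short n8↔n3 (DC inductor)
  Y(R6) = 0.3460 S between n5,n4
  Y(R7) = 0.1209 S between n1,n3
  Y(R8) = 0.3096 S between n1,n6
  Y(R9) = 0.001792 S between n6,n0
  Y(R10) = 0.0001263 S between n6,n9
  Y(R11) = 0.01013 S between n2,n9
  Y(R12) = 0.003367 S between n8,n9
  Y(R13) = 0.006098 S between n0,n1
  Y(R14) = 0.0002571 S between n7,n4
  Y(R15) = 0.002538 S between n5,n1
  V1: constraint V(n9)−V(n7) = 8.45
Assemble and solve the 11×11 MNA system:
  V(n1)=0.001806  V(n2)=-7.735  V(n3)=0.1759  V(n4)=-7.319  V(n5)=-7.319  V(n6)=-0.006145  V(n7)=-8.239  V(n8)=0.1759  V(n9)=0.2114
  i(L1)=0.005253  i(V1)=-0.2066

-7.735 V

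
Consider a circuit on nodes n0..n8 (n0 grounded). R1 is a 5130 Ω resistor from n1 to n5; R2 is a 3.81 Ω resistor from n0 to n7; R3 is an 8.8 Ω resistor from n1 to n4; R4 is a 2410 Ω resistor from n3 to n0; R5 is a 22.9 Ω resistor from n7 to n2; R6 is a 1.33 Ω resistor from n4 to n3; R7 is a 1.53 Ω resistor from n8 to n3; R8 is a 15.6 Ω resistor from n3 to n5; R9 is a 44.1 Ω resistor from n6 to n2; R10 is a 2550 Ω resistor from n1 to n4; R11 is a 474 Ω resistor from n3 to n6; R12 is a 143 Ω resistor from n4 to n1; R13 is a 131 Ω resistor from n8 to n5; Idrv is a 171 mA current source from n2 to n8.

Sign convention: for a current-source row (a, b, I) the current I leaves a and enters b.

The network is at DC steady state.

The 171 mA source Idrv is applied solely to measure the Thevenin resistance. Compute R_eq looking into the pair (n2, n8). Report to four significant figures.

R_eq = 428.8 Ω

MNA unknowns: 8 node voltages V₁..V_8
R1: Y=0.0001949 on G[1,5]
R2: Y=0.2625 on G[0,7]
R3: Y=0.1136 on G[1,4]
R4: Y=0.0004149 on G[3,0]
R5: Y=0.04367 on G[7,2]
R6: Y=0.7519 on G[4,3]
R7: Y=0.6536 on G[8,3]
R8: Y=0.06410 on G[3,5]
R9: Y=0.02268 on G[6,2]
R10: Y=0.0003922 on G[1,4]
R11: Y=0.002110 on G[3,6]
R12: Y=0.006993 on G[4,1]
R13: Y=0.007634 on G[8,5]
Idrv: z[2]−=0.171, z[8]+=0.171
solve → V1=72.26, V2=-0.8009, V3=72.26, V4=72.26, V5=72.29, V6=5.418, V7=-0.1142, V8=72.52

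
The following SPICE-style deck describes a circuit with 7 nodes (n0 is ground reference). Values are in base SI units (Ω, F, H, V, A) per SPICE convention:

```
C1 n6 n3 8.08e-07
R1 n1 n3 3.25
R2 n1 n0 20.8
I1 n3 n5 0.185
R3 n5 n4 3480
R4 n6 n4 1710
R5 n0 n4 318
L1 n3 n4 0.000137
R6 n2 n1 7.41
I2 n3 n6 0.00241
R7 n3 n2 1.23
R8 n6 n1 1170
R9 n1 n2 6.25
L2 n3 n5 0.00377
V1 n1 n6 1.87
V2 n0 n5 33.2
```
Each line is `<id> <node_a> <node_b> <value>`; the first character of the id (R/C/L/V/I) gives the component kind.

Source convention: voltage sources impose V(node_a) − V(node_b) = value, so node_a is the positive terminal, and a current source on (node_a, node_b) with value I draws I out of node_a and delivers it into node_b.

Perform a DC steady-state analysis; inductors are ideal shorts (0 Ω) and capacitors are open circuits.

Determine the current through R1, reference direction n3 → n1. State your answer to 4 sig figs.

MNA unknowns: 6 node voltages V₁..V_6 plus 4 source currents (L1, L2, V1, V2)
C1: Y=0.000 on G[6,3]
R1: Y=0.3077 on G[1,3]
R2: Y=0.04808 on G[1,0]
I1: z[3]−=0.185, z[5]+=0.185
R3: Y=0.0002874 on G[5,4]
R4: Y=0.0005848 on G[6,4]
R5: Y=0.003145 on G[0,4]
L1: row V3−V4=0, i_L1 at 3,4
R6: Y=0.1350 on G[2,1]
I2: z[3]−=0.00241, z[6]+=0.00241
R7: Y=0.8130 on G[3,2]
R8: Y=0.0008547 on G[6,1]
R9: Y=0.1600 on G[1,2]
L2: row V3−V5=0, i_L2 at 3,5
V1: row V1−V6=1.87, i_V1 at 1,6
V2: row V0−V5=33.2, i_V2 at 0,5
solve → V1=-30.41, V2=-32.46, V3=-33.20, V4=-33.20, V5=-33.20, V6=-32.28
aux → i_L1=-0.1049, i_L2=1.381, i_V1=-0.003469, i_V2=-1.566

-0.8593 A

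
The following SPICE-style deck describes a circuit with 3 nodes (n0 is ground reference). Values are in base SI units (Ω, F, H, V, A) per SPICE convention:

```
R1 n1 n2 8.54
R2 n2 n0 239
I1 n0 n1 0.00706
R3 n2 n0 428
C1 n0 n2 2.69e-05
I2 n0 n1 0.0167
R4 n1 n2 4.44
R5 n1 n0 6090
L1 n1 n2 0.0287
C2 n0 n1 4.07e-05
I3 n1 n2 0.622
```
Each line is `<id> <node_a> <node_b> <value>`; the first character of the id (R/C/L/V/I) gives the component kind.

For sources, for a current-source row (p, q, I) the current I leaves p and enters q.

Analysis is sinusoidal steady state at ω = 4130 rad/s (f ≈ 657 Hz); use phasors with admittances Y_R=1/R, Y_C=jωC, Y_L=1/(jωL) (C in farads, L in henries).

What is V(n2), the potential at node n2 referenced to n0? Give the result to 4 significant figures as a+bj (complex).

1.046-0.2370j V

MNA unknowns: 2 node voltages V₁..V_2
R1: Y=0.1171+0.000j on G[1,2]
R2: Y=0.004184+0.000j on G[2,0]
I1: z[0]−=0.00706, z[1]+=0.00706
R3: Y=0.002336+0.000j on G[2,0]
C1: Y=0.000+0.1111j on G[0,2]
I2: z[0]−=0.0167, z[1]+=0.0167
R4: Y=0.2252+0.000j on G[1,2]
R5: Y=0.0001642+0.000j on G[1,0]
L1: Y=0.000-0.008437j on G[1,2]
C2: Y=0.000+0.1681j on G[0,1]
I3: z[1]−=0.622, z[2]+=0.622
solve → V1=-0.6819+0.05520j, V2=1.046-0.2370j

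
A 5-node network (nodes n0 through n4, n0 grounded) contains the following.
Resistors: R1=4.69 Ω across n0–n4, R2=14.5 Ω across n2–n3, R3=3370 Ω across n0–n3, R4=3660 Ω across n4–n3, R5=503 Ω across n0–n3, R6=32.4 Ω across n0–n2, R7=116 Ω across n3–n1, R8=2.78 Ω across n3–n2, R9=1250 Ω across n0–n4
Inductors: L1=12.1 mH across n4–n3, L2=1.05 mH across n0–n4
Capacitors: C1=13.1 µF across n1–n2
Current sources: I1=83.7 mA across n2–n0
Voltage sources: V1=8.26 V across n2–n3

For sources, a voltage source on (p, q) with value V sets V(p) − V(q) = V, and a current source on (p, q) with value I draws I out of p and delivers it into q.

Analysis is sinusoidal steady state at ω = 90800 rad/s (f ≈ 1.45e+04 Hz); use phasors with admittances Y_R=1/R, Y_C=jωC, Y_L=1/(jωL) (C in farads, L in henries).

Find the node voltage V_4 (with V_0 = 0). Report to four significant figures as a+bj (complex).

Apply KCL at each of the 4 non-ground nodes and solve the resulting linear system.
Node n1: branches {C1, R7} → V_1 = -1.864-0.2150j
Node n2: branches {R2, C1, R6, R8, I1, V1} → V_2 = -1.864-0.2749j
Node n3: branches {L1, R2, R3, R4, R5, R7, R8, V1} → V_3 = -10.12-0.2749j
Node n4: branches {R1, L1, R4, R9, L2} → V_4 = -0.01630+0.04178j
Source currents: i(V1)=-3.638+0.007969j

-0.01630+0.04178j V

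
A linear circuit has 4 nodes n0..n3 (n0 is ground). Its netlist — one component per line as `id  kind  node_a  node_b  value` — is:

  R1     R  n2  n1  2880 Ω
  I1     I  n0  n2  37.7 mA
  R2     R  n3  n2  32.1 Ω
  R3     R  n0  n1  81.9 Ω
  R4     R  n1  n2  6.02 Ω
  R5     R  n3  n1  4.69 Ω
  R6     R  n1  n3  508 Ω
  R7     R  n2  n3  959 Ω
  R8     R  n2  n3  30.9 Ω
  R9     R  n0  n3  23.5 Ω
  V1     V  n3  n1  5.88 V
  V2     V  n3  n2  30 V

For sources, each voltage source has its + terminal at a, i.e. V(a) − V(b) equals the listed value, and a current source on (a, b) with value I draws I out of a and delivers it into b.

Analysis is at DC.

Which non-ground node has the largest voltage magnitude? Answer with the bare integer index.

Apply KCL at each of the 3 non-ground nodes and solve the resulting linear system.
Node n1: branches {R1, R3, R4, R5, R6, V1} → V_1 = -3.881
Node n2: branches {R1, I1, R2, R4, R7, R8, V2} → V_2 = -28.00
Node n3: branches {R2, R5, R6, R7, R8, R9, V1, V2} → V_3 = 1.999
Source currents: i(V1)=2.702, i(V2)=-5.989

2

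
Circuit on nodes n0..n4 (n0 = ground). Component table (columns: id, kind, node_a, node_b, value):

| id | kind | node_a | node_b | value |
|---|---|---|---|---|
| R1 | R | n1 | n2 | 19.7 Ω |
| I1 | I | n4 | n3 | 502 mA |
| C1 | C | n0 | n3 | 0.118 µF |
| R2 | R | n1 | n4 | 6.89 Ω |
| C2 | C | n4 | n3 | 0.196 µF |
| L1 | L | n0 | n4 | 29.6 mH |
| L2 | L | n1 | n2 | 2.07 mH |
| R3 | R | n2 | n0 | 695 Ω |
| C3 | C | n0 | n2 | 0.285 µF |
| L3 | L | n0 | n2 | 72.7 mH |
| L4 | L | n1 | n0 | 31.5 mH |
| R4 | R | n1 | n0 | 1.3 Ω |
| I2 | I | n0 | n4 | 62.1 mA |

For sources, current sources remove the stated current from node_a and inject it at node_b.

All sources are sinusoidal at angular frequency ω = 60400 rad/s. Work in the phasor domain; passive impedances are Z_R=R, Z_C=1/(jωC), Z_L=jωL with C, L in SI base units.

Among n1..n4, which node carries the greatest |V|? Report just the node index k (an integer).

Apply KCL at each of the 4 non-ground nodes and solve the resulting linear system.
Node n1: branches {R1, R2, L2, L4, R4} → V_1 = -0.1628+0.008253j
Node n2: branches {R1, L2, R3, C3, L3} → V_2 = -0.1470+0.05828j
Node n3: branches {I1, C1, C2} → V_3 = -0.6453-26.45j
Node n4: branches {I1, R2, C2, L1, I2} → V_4 = -1.034+0.03596j

3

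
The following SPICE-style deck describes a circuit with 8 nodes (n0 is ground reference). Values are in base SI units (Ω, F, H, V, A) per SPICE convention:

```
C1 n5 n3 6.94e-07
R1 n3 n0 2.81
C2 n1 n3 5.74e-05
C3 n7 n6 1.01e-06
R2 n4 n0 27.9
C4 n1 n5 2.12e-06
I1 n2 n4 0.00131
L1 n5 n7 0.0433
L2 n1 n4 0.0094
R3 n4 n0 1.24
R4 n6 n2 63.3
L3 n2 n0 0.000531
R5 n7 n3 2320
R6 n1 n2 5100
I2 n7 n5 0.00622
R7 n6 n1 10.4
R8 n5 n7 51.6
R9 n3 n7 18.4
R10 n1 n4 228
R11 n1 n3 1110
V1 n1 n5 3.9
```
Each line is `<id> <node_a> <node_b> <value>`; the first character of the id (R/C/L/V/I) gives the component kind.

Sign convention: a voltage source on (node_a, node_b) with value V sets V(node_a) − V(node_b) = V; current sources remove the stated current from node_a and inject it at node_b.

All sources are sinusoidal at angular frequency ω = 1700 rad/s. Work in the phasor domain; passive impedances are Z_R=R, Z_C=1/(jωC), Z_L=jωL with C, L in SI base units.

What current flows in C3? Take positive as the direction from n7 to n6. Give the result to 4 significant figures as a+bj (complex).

MNA unknowns: 7 node voltages V₁..V_7 plus 1 source current (V1)
C1: Y=0.000+0.001180j on G[5,3]
R1: Y=0.3559+0.000j on G[3,0]
C2: Y=0.000+0.09758j on G[1,3]
C3: Y=0.000+0.001717j on G[7,6]
R2: Y=0.03584+0.000j on G[4,0]
C4: Y=0.000+0.003604j on G[1,5]
I1: z[2]−=0.00131, z[4]+=0.00131
L1: Y=0.000-0.01359j on G[5,7]
L2: Y=0.000-0.06258j on G[1,4]
R3: Y=0.8065+0.000j on G[4,0]
R4: Y=0.01580+0.000j on G[6,2]
L3: Y=0.000-1.108j on G[2,0]
R5: Y=0.0004310+0.000j on G[7,3]
R6: Y=0.0001961+0.000j on G[1,2]
I2: z[7]−=0.00622, z[5]+=0.00622
R7: Y=0.09615+0.000j on G[6,1]
R8: Y=0.01938+0.000j on G[5,7]
R9: Y=0.05435+0.000j on G[3,7]
R10: Y=0.004386+0.000j on G[1,4]
R11: Y=0.0009009+0.000j on G[1,3]
V1: row V1−V5=3.9, i_V1 at 1,5
solve → V1=0.6694-0.8254j, V2=0.01069+0.006766j, V3=0.1014+0.1695j, V4=-0.05174-0.05757j, V5=-3.231-0.8254j, V6=0.5599-0.7326j, V7=-1.043+0.3474j
aux → i_V1=-0.06337-0.01100j

-0.001854-0.002752j A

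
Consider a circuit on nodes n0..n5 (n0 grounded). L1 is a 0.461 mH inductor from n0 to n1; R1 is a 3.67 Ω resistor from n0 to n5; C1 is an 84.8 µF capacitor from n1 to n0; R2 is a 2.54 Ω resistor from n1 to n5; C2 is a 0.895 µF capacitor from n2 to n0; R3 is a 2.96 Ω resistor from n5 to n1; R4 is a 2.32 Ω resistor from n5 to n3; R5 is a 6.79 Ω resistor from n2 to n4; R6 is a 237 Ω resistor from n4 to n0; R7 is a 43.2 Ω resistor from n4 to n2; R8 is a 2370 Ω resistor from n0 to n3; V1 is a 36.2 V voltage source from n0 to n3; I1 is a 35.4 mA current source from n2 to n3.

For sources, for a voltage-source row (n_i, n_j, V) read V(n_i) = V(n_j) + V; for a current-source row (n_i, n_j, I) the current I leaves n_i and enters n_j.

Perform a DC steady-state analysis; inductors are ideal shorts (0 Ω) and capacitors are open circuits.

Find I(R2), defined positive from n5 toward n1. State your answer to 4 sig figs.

-4.281 A

Apply KCL at each of the 5 non-ground nodes and solve the resulting linear system.
Node n1: branches {L1, C1, R2, R3} → V_1 = 0.000
Node n2: branches {C2, R5, R7, I1} → V_2 = -8.598
Node n3: branches {R4, R8, V1, I1} → V_3 = -36.20
Node n4: branches {R5, R6, R7} → V_4 = -8.390
Node n5: branches {R1, R2, R3, R4} → V_5 = -10.87
Source currents: i(L1)=7.954, i(V1)=-10.97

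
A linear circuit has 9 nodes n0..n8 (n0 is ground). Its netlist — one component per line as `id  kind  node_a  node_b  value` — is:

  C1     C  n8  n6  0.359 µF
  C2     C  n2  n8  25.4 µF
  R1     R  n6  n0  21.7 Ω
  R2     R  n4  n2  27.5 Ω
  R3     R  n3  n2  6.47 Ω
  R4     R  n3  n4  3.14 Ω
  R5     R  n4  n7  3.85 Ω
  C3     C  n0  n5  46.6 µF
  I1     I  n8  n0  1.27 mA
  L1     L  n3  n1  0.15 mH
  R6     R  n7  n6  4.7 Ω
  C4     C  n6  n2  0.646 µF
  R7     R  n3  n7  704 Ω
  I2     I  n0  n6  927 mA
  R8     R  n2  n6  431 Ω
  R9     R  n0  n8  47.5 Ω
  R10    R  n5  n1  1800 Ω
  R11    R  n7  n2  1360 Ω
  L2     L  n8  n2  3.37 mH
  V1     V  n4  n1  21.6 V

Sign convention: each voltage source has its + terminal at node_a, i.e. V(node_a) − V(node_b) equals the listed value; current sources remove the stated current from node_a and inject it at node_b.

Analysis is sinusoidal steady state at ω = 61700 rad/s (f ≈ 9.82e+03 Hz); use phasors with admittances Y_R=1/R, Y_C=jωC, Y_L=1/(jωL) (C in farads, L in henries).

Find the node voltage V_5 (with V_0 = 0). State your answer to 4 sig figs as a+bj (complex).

-0.0003151+0.001383j V

Element admittances at ω=61700 rad/s:
  Y(C1) = 0.000+0.02215j S between n8,n6
  Y(C2) = 0.000+1.567j S between n2,n8
  Y(R1) = 0.04608+0.000j S between n6,n0
  Y(R2) = 0.03636+0.000j S between n4,n2
  Y(R3) = 0.1546+0.000j S between n3,n2
  Y(R4) = 0.3185+0.000j S between n3,n4
  Y(R5) = 0.2597+0.000j S between n4,n7
  Y(C3) = 0.000+2.875j S between n0,n5
  I1: injects 0.00127 A into n0 (from n8)
  Y(L1) = 0.000-0.1080j S between n3,n1
  Y(R6) = 0.2128+0.000j S between n7,n6
  Y(C4) = 0.000+0.03986j S between n6,n2
  Y(R7) = 0.001420+0.000j S between n3,n7
  I2: injects 0.927 A into n6 (from n0)
  Y(R8) = 0.002320+0.000j S between n2,n6
  Y(R9) = 0.02105+0.000j S between n0,n8
  Y(R10) = 0.0005556+0.000j S between n5,n1
  Y(R11) = 0.0007353+0.000j S between n7,n2
  Y(L2) = 0.000-0.004809j S between n8,n2
  V1: constraint V(n4)−V(n1) = 21.6
Assemble and solve the 9×9 MNA system:
  V(n1)=-7.156-1.630j  V(n2)=13.08+3.222j  V(n3)=12.62+4.454j  V(n4)=14.44-1.630j  V(n5)=-0.0003151+0.001383j  V(n6)=14.21-1.502j  V(n7)=14.33-1.547j  V(n8)=13.05+3.330j
  i(V1)=-0.6613+2.135j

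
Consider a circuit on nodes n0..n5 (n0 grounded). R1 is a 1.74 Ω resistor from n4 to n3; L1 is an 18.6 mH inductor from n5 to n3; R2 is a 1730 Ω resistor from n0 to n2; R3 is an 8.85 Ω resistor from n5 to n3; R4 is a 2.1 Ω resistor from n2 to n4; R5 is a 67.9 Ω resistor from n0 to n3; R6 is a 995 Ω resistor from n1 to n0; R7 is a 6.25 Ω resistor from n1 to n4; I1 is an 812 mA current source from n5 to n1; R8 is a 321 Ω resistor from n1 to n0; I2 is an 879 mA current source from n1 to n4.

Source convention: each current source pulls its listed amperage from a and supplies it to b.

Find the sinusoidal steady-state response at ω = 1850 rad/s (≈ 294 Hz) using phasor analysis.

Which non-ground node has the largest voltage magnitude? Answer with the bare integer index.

MNA unknowns: 5 node voltages V₁..V_5
R1: Y=0.5747+0.000j on G[4,3]
L1: Y=0.000-0.02906j on G[5,3]
R2: Y=0.0005780+0.000j on G[0,2]
R3: Y=0.1130+0.000j on G[5,3]
R4: Y=0.4762+0.000j on G[2,4]
R5: Y=0.01473+0.000j on G[0,3]
R6: Y=0.001005+0.000j on G[1,0]
R7: Y=0.1600+0.000j on G[1,4]
I1: z[5]−=0.812, z[1]+=0.812
R8: Y=0.003115+0.000j on G[1,0]
I2: z[1]−=0.879, z[4]+=0.879
solve → V1=0.7218+0.000j, V2=1.158+0.000j, V3=-0.2474+0.000j, V4=1.159+0.000j, V5=-6.988-1.734j

5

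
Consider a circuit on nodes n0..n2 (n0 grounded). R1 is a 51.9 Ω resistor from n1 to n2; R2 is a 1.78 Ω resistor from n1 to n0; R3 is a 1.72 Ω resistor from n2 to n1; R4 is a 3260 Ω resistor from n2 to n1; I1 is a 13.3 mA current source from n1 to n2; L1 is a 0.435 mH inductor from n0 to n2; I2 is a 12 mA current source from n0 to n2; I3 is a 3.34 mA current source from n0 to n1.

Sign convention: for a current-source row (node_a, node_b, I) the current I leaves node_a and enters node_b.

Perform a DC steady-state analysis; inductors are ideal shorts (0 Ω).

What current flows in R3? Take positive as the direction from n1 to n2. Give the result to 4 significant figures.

-0.004980 A

Apply KCL at each of the 2 non-ground nodes and solve the resulting linear system.
Node n1: branches {R1, R2, R3, R4, I1, I3} → V_1 = -0.008566
Node n2: branches {R1, R3, R4, I1, L1, I2} → V_2 = 0.000
Source currents: i(L1)=-0.02015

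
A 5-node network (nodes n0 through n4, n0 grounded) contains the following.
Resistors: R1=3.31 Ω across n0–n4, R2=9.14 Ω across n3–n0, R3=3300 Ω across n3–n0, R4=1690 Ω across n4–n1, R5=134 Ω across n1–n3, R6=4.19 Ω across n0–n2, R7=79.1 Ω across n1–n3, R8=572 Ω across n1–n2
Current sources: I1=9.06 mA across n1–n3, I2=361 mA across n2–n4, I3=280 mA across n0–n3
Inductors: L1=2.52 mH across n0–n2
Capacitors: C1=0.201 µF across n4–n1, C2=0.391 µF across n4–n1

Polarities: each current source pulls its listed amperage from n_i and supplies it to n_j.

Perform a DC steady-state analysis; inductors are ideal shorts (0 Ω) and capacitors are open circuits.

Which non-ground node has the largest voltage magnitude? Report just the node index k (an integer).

3

Element admittances at DC:
  Y(R1) = 0.3021 S between n0,n4
  Y(R2) = 0.1094 S between n3,n0
  Y(R3) = 0.0003030 S between n3,n0
  I1: injects 0.00906 A into n3 (from n1)
  Y(R4) = 0.0005917 S between n4,n1
  L1: short n0↔n2 (DC inductor)
  Y(C1) = 0.000 S between n4,n1
  Y(R5) = 0.007463 S between n1,n3
  Y(R6) = 0.2387 S between n0,n2
  Y(C2) = 0.000 S between n4,n1
  Y(R7) = 0.01264 S between n1,n3
  Y(R8) = 0.001748 S between n1,n2
  I2: injects 0.361 A into n4 (from n2)
  I3: injects 0.28 A into n3 (from n0)
Assemble and solve the 5×5 MNA system:
  V(n1)=1.884  V(n2)=0.000  V(n3)=2.518  V(n4)=1.196
  i(L1)=0.3577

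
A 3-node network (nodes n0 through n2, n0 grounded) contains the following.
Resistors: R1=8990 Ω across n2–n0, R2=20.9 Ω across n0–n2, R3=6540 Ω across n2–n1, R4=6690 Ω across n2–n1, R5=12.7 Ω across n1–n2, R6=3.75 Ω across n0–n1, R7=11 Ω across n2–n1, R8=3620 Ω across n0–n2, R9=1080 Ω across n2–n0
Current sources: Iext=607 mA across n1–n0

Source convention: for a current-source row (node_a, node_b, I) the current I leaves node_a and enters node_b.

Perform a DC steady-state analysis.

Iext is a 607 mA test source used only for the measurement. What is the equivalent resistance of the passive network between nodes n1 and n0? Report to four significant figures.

R_eq = 3.281 Ω

MNA unknowns: 2 node voltages V₁..V_2
R1: Y=0.0001112 on G[2,0]
R2: Y=0.04785 on G[0,2]
R3: Y=0.0001529 on G[2,1]
R4: Y=0.0001495 on G[2,1]
R5: Y=0.07874 on G[1,2]
R6: Y=0.2667 on G[0,1]
R7: Y=0.09091 on G[2,1]
R8: Y=0.0002762 on G[0,2]
R9: Y=0.0009259 on G[2,0]
Iext: z[1]−=0.607, z[0]+=0.607
solve → V1=-1.991, V2=-1.545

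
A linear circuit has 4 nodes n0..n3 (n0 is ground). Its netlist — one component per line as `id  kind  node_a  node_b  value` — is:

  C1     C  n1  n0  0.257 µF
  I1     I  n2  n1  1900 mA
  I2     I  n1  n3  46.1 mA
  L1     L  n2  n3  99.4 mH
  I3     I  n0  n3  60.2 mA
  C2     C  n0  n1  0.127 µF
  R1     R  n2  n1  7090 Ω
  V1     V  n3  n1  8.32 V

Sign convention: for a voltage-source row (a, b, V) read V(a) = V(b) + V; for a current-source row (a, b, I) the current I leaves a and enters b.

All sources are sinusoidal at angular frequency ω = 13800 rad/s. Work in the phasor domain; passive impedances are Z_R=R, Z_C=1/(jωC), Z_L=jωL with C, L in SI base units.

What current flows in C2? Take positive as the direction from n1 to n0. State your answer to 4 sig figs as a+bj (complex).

0.01991+0.000j A

MNA unknowns: 3 node voltages V₁..V_3 plus 1 source current (V1)
C1: Y=0.000+0.003547j on G[1,0]
I1: z[2]−=1.9, z[1]+=1.9
I2: z[1]−=0.0461, z[3]+=0.0461
L1: Y=0.000-0.0007290j on G[2,3]
I3: z[0]−=0.0602, z[3]+=0.0602
C2: Y=0.000+0.001753j on G[0,1]
R1: Y=0.0001410+0.000j on G[2,1]
V1: row V3−V1=8.32, i_V1 at 3,1
solve → V1=0.000-11.36j, V2=-478.0-2525j, V3=8.320-11.36j
aux → i_V1=-1.726+0.3546j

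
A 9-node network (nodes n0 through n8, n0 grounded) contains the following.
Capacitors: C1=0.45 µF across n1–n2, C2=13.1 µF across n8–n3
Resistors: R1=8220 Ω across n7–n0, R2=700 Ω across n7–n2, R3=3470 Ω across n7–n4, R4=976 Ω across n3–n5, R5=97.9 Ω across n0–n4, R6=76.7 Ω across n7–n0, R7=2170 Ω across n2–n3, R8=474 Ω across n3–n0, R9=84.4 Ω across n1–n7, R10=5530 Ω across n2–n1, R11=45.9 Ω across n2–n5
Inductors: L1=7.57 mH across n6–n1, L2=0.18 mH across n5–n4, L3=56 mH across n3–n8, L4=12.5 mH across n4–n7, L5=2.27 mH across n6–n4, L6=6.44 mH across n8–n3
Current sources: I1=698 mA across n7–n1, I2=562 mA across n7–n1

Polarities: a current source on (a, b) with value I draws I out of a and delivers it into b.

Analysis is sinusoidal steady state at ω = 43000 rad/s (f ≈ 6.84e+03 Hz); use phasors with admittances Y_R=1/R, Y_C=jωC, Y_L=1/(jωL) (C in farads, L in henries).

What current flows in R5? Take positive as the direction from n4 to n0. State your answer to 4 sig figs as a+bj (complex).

0.2672+0.08584j A

Apply KCL at each of the 8 non-ground nodes and solve the resulting linear system.
Node n1: branches {C1, L1, I1, R9, R10, I2} → V_1 = 47.66-10.75j
Node n2: branches {C1, R2, R7, R10, R11} → V_2 = 42.70+13.79j
Node n3: branches {C2, R4, L3, R7, R8, L6} → V_3 = 12.82+4.947j
Node n4: branches {R3, L2, R5, L4, L5} → V_4 = 26.16+8.404j
Node n5: branches {L2, R4, R11} → V_5 = 25.76+11.16j
Node n6: branches {L1, L5} → V_6 = 31.12+3.985j
Node n7: branches {R1, R2, R3, I1, L4, R6, R9, I2} → V_7 = -22.36-7.316j
Node n8: branches {C2, L3, L6} → V_8 = 12.82+4.947j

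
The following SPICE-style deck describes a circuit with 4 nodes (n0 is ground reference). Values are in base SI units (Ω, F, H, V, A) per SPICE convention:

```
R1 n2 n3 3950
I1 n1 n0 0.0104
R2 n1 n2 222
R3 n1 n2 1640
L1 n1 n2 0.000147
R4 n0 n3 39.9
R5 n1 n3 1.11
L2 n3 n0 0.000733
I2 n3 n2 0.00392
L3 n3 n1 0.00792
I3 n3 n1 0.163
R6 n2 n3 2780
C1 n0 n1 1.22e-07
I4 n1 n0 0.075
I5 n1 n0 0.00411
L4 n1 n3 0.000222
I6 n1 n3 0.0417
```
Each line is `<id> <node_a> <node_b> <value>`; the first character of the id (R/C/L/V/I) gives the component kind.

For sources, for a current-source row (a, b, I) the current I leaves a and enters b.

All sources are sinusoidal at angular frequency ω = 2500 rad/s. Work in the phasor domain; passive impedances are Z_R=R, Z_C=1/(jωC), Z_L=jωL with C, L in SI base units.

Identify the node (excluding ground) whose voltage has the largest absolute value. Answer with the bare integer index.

3

MNA unknowns: 3 node voltages V₁..V_3
R1: Y=0.0002532+0.000j on G[2,3]
I1: z[1]−=0.0104, z[0]+=0.0104
R2: Y=0.004505+0.000j on G[1,2]
R3: Y=0.0006098+0.000j on G[1,2]
L1: Y=0.000-2.721j on G[1,2]
R4: Y=0.02506+0.000j on G[0,3]
R5: Y=0.9009+0.000j on G[1,3]
L2: Y=0.000-0.5457j on G[3,0]
I2: z[3]−=0.00392, z[2]+=0.00392
L3: Y=0.000-0.05051j on G[3,1]
I3: z[3]−=0.163, z[1]+=0.163
R6: Y=0.0003597+0.000j on G[2,3]
C1: Y=0.000+0.0003050j on G[0,1]
I4: z[1]−=0.075, z[0]+=0.075
I5: z[1]−=0.00411, z[0]+=0.00411
L4: Y=0.000-1.802j on G[1,3]
I6: z[1]−=0.0417, z[3]+=0.0417
solve → V1=5.552e-05-0.1482j, V2=6.205e-05-0.1468j, V3=-0.007521-0.1638j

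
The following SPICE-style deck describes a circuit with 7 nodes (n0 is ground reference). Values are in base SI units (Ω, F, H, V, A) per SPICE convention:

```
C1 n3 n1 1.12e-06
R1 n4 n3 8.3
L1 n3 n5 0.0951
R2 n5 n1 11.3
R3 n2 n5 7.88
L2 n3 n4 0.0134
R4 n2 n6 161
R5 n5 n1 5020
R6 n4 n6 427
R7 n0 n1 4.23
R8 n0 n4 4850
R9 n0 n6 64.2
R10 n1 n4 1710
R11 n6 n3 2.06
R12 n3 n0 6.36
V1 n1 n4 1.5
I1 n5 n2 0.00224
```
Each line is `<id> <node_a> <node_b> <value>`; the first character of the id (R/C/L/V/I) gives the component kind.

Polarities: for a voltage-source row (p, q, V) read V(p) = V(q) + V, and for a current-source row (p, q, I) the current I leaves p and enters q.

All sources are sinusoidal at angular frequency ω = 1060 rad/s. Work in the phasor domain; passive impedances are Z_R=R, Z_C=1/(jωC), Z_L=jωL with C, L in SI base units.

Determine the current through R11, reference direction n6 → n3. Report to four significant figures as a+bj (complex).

MNA unknowns: 6 node voltages V₁..V_6 plus 1 source current (V1)
C1: Y=0.000+0.001187j on G[3,1]
R1: Y=0.1205+0.000j on G[4,3]
L1: Y=0.000-0.009920j on G[3,5]
R2: Y=0.08850+0.000j on G[5,1]
R3: Y=0.1269+0.000j on G[2,5]
L2: Y=0.000-0.07040j on G[3,4]
R4: Y=0.006211+0.000j on G[2,6]
R5: Y=0.0001992+0.000j on G[5,1]
R6: Y=0.002342+0.000j on G[4,6]
R7: Y=0.2364+0.000j on G[0,1]
R8: Y=0.0002062+0.000j on G[0,4]
R9: Y=0.01558+0.000j on G[0,6]
R10: Y=0.0005848+0.000j on G[1,4]
R11: Y=0.4854+0.000j on G[6,3]
R12: Y=0.1572+0.000j on G[3,0]
V1: row V1−V4=1.5, i_V1 at 1,4
I1: z[5]−=0.00224, z[2]+=0.00224
solve → V1=0.3641-0.07077j, V2=0.2977+0.02825j, V3=-0.4988+0.09731j, V4=-1.136-0.07077j, V5=0.3180+0.02509j, V6=-0.4767+0.09272j
aux → i_V1=-0.09125+0.02421j

0.01069-0.002228j A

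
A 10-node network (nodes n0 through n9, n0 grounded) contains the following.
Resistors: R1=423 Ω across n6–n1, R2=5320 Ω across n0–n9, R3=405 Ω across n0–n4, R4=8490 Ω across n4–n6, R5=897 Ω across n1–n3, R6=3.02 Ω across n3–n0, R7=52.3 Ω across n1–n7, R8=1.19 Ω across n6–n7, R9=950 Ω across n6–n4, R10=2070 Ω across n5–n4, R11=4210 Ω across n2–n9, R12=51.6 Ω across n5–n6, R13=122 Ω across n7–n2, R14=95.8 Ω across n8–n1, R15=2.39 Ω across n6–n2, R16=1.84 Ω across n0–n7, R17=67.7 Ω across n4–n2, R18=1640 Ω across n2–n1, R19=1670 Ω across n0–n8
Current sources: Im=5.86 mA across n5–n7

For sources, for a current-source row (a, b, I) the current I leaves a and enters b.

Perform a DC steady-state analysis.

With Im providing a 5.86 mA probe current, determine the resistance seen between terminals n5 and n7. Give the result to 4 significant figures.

MNA unknowns: 9 node voltages V₁..V_9
R1: Y=0.002364 on G[6,1]
R2: Y=0.0001880 on G[0,9]
R3: Y=0.002469 on G[0,4]
R4: Y=0.0001178 on G[4,6]
R5: Y=0.001115 on G[1,3]
R6: Y=0.3311 on G[3,0]
R7: Y=0.01912 on G[1,7]
R8: Y=0.8403 on G[6,7]
R9: Y=0.001053 on G[6,4]
R10: Y=0.0004831 on G[5,4]
R11: Y=0.0002375 on G[2,9]
R12: Y=0.01938 on G[5,6]
R13: Y=0.008197 on G[7,2]
R14: Y=0.01044 on G[8,1]
R15: Y=0.4184 on G[6,2]
R16: Y=0.5435 on G[0,7]
R17: Y=0.01477 on G[4,2]
R18: Y=0.0006098 on G[2,1]
R19: Y=0.0005988 on G[0,8]
Im: z[5]−=0.00586, z[7]+=0.00586
solve → V1=-0.0007979, V2=-0.006867, V3=-2.677e-06, V4=-0.01351, V5=-0.3020, V6=-0.006779, V7=6.516e-05, V8=-0.0007546, V9=-0.003833

R_eq = 51.54 Ω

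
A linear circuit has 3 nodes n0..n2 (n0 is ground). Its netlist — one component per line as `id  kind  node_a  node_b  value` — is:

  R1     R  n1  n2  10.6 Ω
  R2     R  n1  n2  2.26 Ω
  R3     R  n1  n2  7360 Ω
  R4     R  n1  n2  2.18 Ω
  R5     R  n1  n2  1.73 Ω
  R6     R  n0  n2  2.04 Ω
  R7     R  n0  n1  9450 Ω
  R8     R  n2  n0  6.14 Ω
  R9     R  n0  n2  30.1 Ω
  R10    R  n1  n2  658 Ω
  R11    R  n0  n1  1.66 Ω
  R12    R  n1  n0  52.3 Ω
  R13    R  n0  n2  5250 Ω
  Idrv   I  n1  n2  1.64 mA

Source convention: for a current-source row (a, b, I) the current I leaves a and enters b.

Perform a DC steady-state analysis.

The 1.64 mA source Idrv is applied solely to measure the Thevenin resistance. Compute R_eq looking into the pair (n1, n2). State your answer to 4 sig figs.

Apply KCL at each of the 2 non-ground nodes and solve the resulting linear system.
Node n1: branches {R1, R2, R3, R4, R5, R7, R10, R11, R12, Idrv} → V_1 = -0.0004526
Node n2: branches {R1, R2, R3, R4, R5, R6, R8, R9, R10, R13, Idrv} → V_2 = 0.0004099

R_eq = 0.5259 Ω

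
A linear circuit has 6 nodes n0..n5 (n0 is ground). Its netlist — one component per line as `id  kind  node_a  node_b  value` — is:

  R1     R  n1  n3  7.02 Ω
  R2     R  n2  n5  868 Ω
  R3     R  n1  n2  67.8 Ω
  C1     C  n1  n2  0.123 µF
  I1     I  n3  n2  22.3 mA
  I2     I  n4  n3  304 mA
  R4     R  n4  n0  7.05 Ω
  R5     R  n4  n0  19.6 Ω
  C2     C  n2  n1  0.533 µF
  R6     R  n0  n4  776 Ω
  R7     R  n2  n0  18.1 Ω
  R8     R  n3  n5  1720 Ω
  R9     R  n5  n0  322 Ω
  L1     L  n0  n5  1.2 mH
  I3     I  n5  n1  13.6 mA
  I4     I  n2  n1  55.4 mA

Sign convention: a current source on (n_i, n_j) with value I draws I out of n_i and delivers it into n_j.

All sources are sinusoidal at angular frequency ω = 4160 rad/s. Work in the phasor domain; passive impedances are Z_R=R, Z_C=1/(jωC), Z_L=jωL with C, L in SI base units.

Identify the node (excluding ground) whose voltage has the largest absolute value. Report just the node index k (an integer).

3

MNA unknowns: 5 node voltages V₁..V_5
R1: Y=0.1425+0.000j on G[1,3]
R2: Y=0.001152+0.000j on G[2,5]
R3: Y=0.01475+0.000j on G[1,2]
C1: Y=0.000+0.0005117j on G[1,2]
I1: z[3]−=0.0223, z[2]+=0.0223
I2: z[4]−=0.304, z[3]+=0.304
R4: Y=0.1418+0.000j on G[4,0]
R5: Y=0.05102+0.000j on G[4,0]
C2: Y=0.000+0.002217j on G[2,1]
R6: Y=0.001289+0.000j on G[0,4]
R7: Y=0.05525+0.000j on G[2,0]
R8: Y=0.0005814+0.000j on G[3,5]
R9: Y=0.003106+0.000j on G[5,0]
L1: Y=0.000-0.2003j on G[0,5]
I3: z[5]−=0.0136, z[1]+=0.0136
I4: z[2]−=0.0554, z[1]+=0.0554
solve → V1=27.24-3.859j, V2=5.332+0.04106j, V3=29.10-3.843j, V4=-1.566+0.000j, V5=0.01205+0.04694j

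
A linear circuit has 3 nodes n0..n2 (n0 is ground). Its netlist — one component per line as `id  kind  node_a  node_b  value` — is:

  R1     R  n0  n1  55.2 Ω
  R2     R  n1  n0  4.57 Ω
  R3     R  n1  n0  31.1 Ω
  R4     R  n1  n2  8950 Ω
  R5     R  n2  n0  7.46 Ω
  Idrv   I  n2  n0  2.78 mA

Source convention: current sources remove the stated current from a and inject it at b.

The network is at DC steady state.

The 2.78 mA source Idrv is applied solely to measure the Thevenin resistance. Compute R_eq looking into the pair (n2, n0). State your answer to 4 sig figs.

MNA unknowns: 2 node voltages V₁..V_2
R1: Y=0.01812 on G[0,1]
R2: Y=0.2188 on G[1,0]
R3: Y=0.03215 on G[1,0]
R4: Y=0.0001117 on G[1,2]
R5: Y=0.1340 on G[2,0]
Idrv: z[2]−=0.00278, z[0]+=0.00278
solve → V1=-8.600e-06, V2=-0.02072

R_eq = 7.454 Ω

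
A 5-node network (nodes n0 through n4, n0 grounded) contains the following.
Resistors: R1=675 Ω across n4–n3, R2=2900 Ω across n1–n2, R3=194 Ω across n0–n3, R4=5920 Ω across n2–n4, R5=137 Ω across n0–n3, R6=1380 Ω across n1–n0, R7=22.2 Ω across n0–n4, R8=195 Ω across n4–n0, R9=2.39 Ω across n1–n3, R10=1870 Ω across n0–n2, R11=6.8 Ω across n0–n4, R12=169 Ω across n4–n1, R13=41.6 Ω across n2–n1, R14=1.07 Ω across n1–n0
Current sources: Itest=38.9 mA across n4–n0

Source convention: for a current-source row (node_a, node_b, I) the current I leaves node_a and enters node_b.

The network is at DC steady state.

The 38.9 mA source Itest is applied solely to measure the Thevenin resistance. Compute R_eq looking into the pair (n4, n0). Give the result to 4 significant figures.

MNA unknowns: 4 node voltages V₁..V_4
R1: Y=0.001481 on G[4,3]
R2: Y=0.0003448 on G[1,2]
R3: Y=0.005155 on G[0,3]
R4: Y=0.0001689 on G[2,4]
R5: Y=0.007299 on G[0,3]
R6: Y=0.0007246 on G[1,0]
R7: Y=0.04505 on G[0,4]
R8: Y=0.005128 on G[4,0]
R9: Y=0.4184 on G[1,3]
R10: Y=0.0005348 on G[0,2]
R11: Y=0.1471 on G[0,4]
R12: Y=0.005917 on G[4,1]
R13: Y=0.02404 on G[2,1]
R14: Y=0.9346 on G[1,0]
Itest: z[4]−=0.0389, z[0]+=0.0389
solve → V1=-0.001495, V2=-0.002732, V3=-0.002097, V4=-0.1900

R_eq = 4.884 Ω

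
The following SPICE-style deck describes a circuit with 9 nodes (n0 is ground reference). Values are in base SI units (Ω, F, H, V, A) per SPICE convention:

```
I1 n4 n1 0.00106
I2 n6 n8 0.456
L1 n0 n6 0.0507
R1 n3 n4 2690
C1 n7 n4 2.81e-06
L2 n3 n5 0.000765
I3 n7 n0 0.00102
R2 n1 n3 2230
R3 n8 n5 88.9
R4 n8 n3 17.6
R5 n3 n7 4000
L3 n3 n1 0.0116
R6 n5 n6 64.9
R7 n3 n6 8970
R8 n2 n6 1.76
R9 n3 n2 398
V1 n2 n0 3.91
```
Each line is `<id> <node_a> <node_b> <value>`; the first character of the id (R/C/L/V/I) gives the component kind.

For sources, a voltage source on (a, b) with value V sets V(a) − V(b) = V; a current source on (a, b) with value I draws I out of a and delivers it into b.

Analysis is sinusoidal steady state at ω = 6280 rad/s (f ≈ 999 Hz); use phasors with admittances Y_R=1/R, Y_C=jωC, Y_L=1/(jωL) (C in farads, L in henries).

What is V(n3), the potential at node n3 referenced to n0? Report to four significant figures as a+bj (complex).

29.12+1.297j V

Element admittances at ω=6280 rad/s:
  I1: injects 0.00106 A into n1 (from n4)
  I2: injects 0.456 A into n8 (from n6)
  Y(L1) = 0.000-0.003141j S between n0,n6
  Y(R1) = 0.0003717+0.000j S between n3,n4
  Y(C1) = 0.000+0.01765j S between n7,n4
  Y(L2) = 0.000-0.2082j S between n3,n5
  I3: injects 0.00102 A into n0 (from n7)
  Y(R2) = 0.0004484+0.000j S between n1,n3
  Y(R3) = 0.01125+0.000j S between n8,n5
  Y(R4) = 0.05682+0.000j S between n8,n3
  Y(R5) = 0.0002500+0.000j S between n3,n7
  Y(L3) = 0.000-0.01373j S between n3,n1
  Y(R6) = 0.01541+0.000j S between n5,n6
  Y(R7) = 0.0001115+0.000j S between n3,n6
  Y(R8) = 0.5682+0.000j S between n2,n6
  Y(R9) = 0.002513+0.000j S between n3,n2
  V1: constraint V(n2)−V(n0) = 3.91
Assemble and solve the 9×9 MNA system:
  V(n1)=29.12+1.374j  V(n2)=3.910+0.000j  V(n3)=29.12+1.297j  V(n4)=25.77+1.293j  V(n5)=29.03-0.2055j  V(n6)=3.797+0.01525j  V(n7)=25.77+1.303j  V(n8)=35.80+1.048j
  i(V1)=-0.001068+0.01192j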